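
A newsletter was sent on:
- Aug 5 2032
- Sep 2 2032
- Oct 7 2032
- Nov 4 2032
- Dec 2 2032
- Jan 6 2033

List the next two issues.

These are Thursdays at 28- or 35-day spacing (28, 35, 28, 28, 35).
The pattern: 1st Thursday of the month.
1st Thursday of February 2033: Feb 3 2033.
March 2033 — 1st Thursday is Mar 3 2033.

Feb 3 2033, Mar 3 2033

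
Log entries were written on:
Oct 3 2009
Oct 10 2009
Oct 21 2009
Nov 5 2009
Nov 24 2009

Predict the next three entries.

Intervals are 7, 11, 15, 19 days — an arithmetic progression with common difference 4.
Next gap: 23 days. Nov 24 2009 + 23 days = Dec 17 2009.
Next gap: 27 days. Dec 17 2009 + 27 days = Jan 13 2010.
Next gap: 31 days. Jan 13 2010 + 31 days = Feb 13 2010.

Dec 17 2009, Jan 13 2010, Feb 13 2010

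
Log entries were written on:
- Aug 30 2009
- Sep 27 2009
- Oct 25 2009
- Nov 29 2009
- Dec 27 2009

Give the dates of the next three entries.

Jan 31 2010, Feb 28 2010, Mar 28 2010

Every date is a Sunday; gaps 28, 28, 35, 28 days.
Each is the last Sunday of its month (at least one falls on the 29th or later, ruling out '4th Sunday').
Last Sunday of January 2010: Jan 31 2010.
February 2010 ends with Sunday Feb 28 2010.
March 2010 ends with Sunday Mar 28 2010.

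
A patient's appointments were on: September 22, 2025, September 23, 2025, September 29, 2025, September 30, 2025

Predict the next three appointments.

October 6, 2025; October 7, 2025; October 13, 2025

The gap pattern 1, 6, 1 repeats every 2 events.
These are the Mondays and Tuesdays of each week.
Next Monday: October 6, 2025.
The following Tuesday is October 7, 2025.
Next Monday: October 13, 2025.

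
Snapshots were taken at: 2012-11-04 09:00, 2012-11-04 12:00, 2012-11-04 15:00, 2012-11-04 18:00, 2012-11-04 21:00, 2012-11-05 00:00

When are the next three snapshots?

2012-11-05 03:00, 2012-11-05 06:00, 2012-11-05 09:00

Spacing: 3, 3, 3, 3, 3 h — constant 3 h.
2012-11-05 00:00 + 3 h = 2012-11-05 03:00.
2012-11-05 03:00 + 3 h = 2012-11-05 06:00.
2012-11-05 06:00 + 3 h = 2012-11-05 09:00.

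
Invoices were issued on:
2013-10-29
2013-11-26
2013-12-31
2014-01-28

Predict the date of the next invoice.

Every date is a Tuesday; gaps 28, 35, 28 days.
Each is the last Tuesday of its month (at least one falls on the 29th or later, ruling out '4th Tuesday').
February 2014 ends with Tuesday 2014-02-25.

2014-02-25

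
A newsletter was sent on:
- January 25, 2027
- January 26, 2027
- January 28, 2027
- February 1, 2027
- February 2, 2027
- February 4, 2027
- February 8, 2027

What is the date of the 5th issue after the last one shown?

February 18, 2027

The gap pattern 1, 2, 4, 1, 2, 4 repeats every 3 events.
These are the Mondays, Tuesdays and Thursdays of each week.
Next Tuesday: February 9, 2027.
The following Thursday is February 11, 2027.
Next Monday: February 15, 2027.
The following Tuesday is February 16, 2027.
The following Thursday is February 18, 2027.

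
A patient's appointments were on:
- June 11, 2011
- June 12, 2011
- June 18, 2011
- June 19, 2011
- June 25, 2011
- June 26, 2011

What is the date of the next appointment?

July 2, 2011

The gap pattern 1, 6, 1, 6, 1 repeats every 2 events.
These are the Saturdays and Sundays of each week.
Next Saturday: July 2, 2011.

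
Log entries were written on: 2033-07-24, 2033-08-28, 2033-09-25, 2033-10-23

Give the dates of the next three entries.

2033-11-27, 2033-12-25, 2034-01-22

These are Sundays at 28- or 35-day spacing (35, 28, 28).
The pattern: 4th Sunday of the month.
4th Sunday of November 2033: 2033-11-27.
December 2033 — 4th Sunday is 2033-12-25.
January 2034 — 4th Sunday is 2034-01-22.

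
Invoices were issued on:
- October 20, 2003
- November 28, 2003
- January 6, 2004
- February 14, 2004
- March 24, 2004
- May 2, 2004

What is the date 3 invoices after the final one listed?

August 27, 2004

Every event comes 39 days after the last (39, 39, 39, 39, 39).
May 2, 2004 + 39 days = June 10, 2004.
June 10, 2004 + 39 days = July 19, 2004.
July 19, 2004 + 39 days = August 27, 2004.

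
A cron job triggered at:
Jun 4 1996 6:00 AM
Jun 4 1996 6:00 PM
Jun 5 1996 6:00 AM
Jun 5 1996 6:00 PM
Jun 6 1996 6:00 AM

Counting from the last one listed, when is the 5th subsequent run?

Jun 8 1996 6:00 PM

Gaps: 12, 12, 12, 12 hours — each event is 12 hours after the previous one.
Jun 6 1996 6:00 AM + 12 h = Jun 6 1996 6:00 PM.
Jun 6 1996 6:00 PM + 12 h = Jun 7 1996 6:00 AM.
Jun 7 1996 6:00 AM + 12 h = Jun 7 1996 6:00 PM.
Jun 7 1996 6:00 PM + 12 h = Jun 8 1996 6:00 AM.
Jun 8 1996 6:00 AM + 12 h = Jun 8 1996 6:00 PM.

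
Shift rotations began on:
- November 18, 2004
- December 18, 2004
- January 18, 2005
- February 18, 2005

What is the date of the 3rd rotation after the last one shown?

May 18, 2005

Gaps: 30, 31, 31 days — not constant. Every event is on the 18th of the month.
Pattern: the 18th of each month.
March 2005: March 18, 2005.
Next: April 2005 → April 18, 2005.
May 2005: May 18, 2005.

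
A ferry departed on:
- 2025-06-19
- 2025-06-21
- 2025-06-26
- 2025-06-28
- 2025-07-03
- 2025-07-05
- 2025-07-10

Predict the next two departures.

2025-07-12, 2025-07-17

Every event lands on a Thursday or Saturday (gaps cycle 2, 5, 2, 5, 2, 5).
So the schedule is: every Thursday and Saturday.
The following Saturday is 2025-07-12.
The following Thursday is 2025-07-17.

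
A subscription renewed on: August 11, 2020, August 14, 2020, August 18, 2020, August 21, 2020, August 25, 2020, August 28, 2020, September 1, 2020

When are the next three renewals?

September 4, 2020; September 8, 2020; September 11, 2020

Every event lands on a Tuesday or Friday (gaps cycle 3, 4, 3, 4, 3, 4).
So the schedule is: every Tuesday and Friday.
The following Friday is September 4, 2020.
The following Tuesday is September 8, 2020.
Next Friday: September 11, 2020.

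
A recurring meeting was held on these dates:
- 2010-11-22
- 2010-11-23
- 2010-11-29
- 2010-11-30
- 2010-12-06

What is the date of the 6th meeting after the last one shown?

Every event lands on a Monday or Tuesday (gaps cycle 1, 6, 1, 6).
So the schedule is: every Monday and Tuesday.
The following Tuesday is 2010-12-07.
The following Monday is 2010-12-13.
Next Tuesday: 2010-12-14.
Next Monday: 2010-12-20.
Next Tuesday: 2010-12-21.
Next Monday: 2010-12-27.

2010-12-27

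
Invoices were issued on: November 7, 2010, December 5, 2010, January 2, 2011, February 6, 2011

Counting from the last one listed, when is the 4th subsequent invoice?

These are Sundays at 28- or 35-day spacing (28, 28, 35).
The pattern: 1st Sunday of the month.
March 2011 — 1st Sunday is March 6, 2011.
April 2011 — 1st Sunday is April 3, 2011.
May 2011 — 1st Sunday is May 1, 2011.
1st Sunday of June 2011: June 5, 2011.

June 5, 2011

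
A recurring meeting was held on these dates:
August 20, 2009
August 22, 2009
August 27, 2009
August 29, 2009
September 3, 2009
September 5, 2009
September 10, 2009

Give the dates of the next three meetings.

September 12, 2009; September 17, 2009; September 19, 2009

Every event lands on a Thursday or Saturday (gaps cycle 2, 5, 2, 5, 2, 5).
So the schedule is: every Thursday and Saturday.
Next Saturday: September 12, 2009.
Next Thursday: September 17, 2009.
Next Saturday: September 19, 2009.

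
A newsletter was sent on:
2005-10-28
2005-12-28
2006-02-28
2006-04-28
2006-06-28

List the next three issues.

2006-08-28, 2006-10-28, 2006-12-28

The day-of-month is always 28 (61, 62, 59, 61 days between events).
So this recurs on the 28th of every 2 months.
August 2006: 2006-08-28.
Next: October 2006 → 2006-10-28.
Next: December 2006 → 2006-12-28.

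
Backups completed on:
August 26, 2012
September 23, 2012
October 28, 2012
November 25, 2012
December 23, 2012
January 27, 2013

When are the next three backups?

All dates are Sundays, 28, 35, 28, 28, 35 days apart.
Specifically, the 4th Sunday of each month.
February 2013 — 4th Sunday is February 24, 2013.
4th Sunday of March 2013: March 24, 2013.
April 2013 — 4th Sunday is April 28, 2013.

February 24, 2013; March 24, 2013; April 28, 2013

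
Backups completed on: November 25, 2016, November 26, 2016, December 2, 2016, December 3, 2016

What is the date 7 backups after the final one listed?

December 30, 2016

Gaps: 1, 6, 1 days — not constant, but cyclic with period 2.
The events fall on every Friday and Saturday.
Next Friday: December 9, 2016.
Next Saturday: December 10, 2016.
The following Friday is December 16, 2016.
The following Saturday is December 17, 2016.
Next Friday: December 23, 2016.
The following Saturday is December 24, 2016.
Next Friday: December 30, 2016.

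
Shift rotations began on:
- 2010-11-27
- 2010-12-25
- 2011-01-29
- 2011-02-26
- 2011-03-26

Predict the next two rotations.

All Saturdays; the gaps (28, 35, 28, 28) vary with month length.
This is the last Saturday of each month.
April 2011 ends with Saturday 2011-04-30.
May 2011 ends with Saturday 2011-05-28.

2011-04-30, 2011-05-28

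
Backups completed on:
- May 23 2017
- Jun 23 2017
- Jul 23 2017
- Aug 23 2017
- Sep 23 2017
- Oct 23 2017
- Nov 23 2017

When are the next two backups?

Dec 23 2017, Jan 23 2018

Gaps: 31, 30, 31, 31, 30, 31 days — not constant. Every event is on the 23rd of the month.
Pattern: the 23rd of each month.
Next: December 2017 → Dec 23 2017.
January 2018: Jan 23 2018.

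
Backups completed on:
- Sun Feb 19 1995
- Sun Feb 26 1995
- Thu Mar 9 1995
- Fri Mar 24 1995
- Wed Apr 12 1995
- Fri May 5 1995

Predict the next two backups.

Thu Jun 1 1995, Sun Jul 2 1995

Gaps: 7, 11, 15, 19, 23 days — each gap is 4 larger than the previous one.
Next gap: 27 days. Fri May 5 1995 + 27 days = Thu Jun 1 1995.
Next gap: 31 days. Thu Jun 1 1995 + 31 days = Sun Jul 2 1995.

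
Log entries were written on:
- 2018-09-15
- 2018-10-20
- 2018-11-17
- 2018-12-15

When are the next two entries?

2019-01-19, 2019-02-16

These are Saturdays at 28- or 35-day spacing (35, 28, 28).
The pattern: 3rd Saturday of the month.
3rd Saturday of January 2019: 2019-01-19.
3rd Saturday of February 2019: 2019-02-16.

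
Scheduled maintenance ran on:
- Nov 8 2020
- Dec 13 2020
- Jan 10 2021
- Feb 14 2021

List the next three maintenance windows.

Gaps: 35, 28, 35 days — a mix of 28 and 35. Every date is a Sunday.
Each is the 2nd Sunday of its month.
March 2021 — 2nd Sunday is Mar 14 2021.
April 2021 — 2nd Sunday is Apr 11 2021.
May 2021 — 2nd Sunday is May 9 2021.

Mar 14 2021, Apr 11 2021, May 9 2021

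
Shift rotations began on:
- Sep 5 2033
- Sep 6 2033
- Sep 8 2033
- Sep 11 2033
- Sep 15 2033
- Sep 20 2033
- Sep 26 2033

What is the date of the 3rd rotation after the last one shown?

Intervals are 1, 2, 3, 4, 5, 6 days — an arithmetic progression with common difference 1.
Next gap: 7 days. Sep 26 2033 + 7 days = Oct 3 2033.
Next gap: 8 days. Oct 3 2033 + 8 days = Oct 11 2033.
Next gap: 9 days. Oct 11 2033 + 9 days = Oct 20 2033.

Oct 20 2033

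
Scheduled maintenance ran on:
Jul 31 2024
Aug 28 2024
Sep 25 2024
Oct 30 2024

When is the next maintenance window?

Every date is a Wednesday; gaps 28, 28, 35 days.
Each is the last Wednesday of its month (at least one falls on the 29th or later, ruling out '4th Wednesday').
Last Wednesday of November 2024: Nov 27 2024.

Nov 27 2024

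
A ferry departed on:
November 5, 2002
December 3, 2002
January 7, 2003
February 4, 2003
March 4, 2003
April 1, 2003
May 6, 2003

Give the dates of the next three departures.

All dates are Tuesdays, 28, 35, 28, 28, 28, 35 days apart.
Specifically, the 1st Tuesday of each month.
June 2003 — 1st Tuesday is June 3, 2003.
1st Tuesday of July 2003: July 1, 2003.
1st Tuesday of August 2003: August 5, 2003.

June 3, 2003; July 1, 2003; August 5, 2003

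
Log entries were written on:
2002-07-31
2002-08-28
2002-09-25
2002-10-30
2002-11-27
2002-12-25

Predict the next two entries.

Every date is a Wednesday; gaps 28, 28, 35, 28, 28 days.
Each is the last Wednesday of its month (at least one falls on the 29th or later, ruling out '4th Wednesday').
Last Wednesday of January 2003: 2003-01-29.
February 2003 ends with Wednesday 2003-02-26.

2003-01-29, 2003-02-26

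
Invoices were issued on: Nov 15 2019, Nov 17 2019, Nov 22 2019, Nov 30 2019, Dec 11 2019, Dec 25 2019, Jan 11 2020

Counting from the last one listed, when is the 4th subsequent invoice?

Apr 18 2020

Intervals are 2, 5, 8, 11, 14, 17 days — an arithmetic progression with common difference 3.
Next gap: 20 days. Jan 11 2020 + 20 days = Jan 31 2020.
Next gap: 23 days. Jan 31 2020 + 23 days = Feb 23 2020.
Next gap: 26 days. Feb 23 2020 + 26 days = Mar 20 2020.
Next gap: 29 days. Mar 20 2020 + 29 days = Apr 18 2020.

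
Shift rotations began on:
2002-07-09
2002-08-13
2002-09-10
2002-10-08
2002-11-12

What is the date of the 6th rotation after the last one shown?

2003-05-13

Gaps: 35, 28, 28, 35 days — a mix of 28 and 35. Every date is a Tuesday.
Each is the 2nd Tuesday of its month.
December 2002 — 2nd Tuesday is 2002-12-10.
January 2003 — 2nd Tuesday is 2003-01-14.
February 2003 — 2nd Tuesday is 2003-02-11.
March 2003 — 2nd Tuesday is 2003-03-11.
April 2003 — 2nd Tuesday is 2003-04-08.
May 2003 — 2nd Tuesday is 2003-05-13.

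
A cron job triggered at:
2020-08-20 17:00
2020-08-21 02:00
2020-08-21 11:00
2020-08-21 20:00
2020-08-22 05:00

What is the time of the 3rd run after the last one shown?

Gaps: 9, 9, 9, 9 hours — each event is 9 hours after the previous one.
2020-08-22 05:00 + 9 h = 2020-08-22 14:00.
2020-08-22 14:00 + 9 h = 2020-08-22 23:00.
2020-08-22 23:00 + 9 h = 2020-08-23 08:00.

2020-08-23 08:00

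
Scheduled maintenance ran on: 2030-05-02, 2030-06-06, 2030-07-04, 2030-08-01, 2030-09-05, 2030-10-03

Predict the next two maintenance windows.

2030-11-07, 2030-12-05

These are Thursdays at 28- or 35-day spacing (35, 28, 28, 35, 28).
The pattern: 1st Thursday of the month.
November 2030 — 1st Thursday is 2030-11-07.
1st Thursday of December 2030: 2030-12-05.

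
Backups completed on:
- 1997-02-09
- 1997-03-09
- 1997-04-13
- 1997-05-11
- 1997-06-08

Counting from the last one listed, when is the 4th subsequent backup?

1997-10-12

Gaps: 28, 35, 28, 28 days — a mix of 28 and 35. Every date is a Sunday.
Each is the 2nd Sunday of its month.
2nd Sunday of July 1997: 1997-07-13.
August 1997 — 2nd Sunday is 1997-08-10.
2nd Sunday of September 1997: 1997-09-14.
October 1997 — 2nd Sunday is 1997-10-12.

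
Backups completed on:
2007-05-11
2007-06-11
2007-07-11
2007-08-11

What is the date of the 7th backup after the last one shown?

2008-03-11

The day-of-month is always 11 (31, 30, 31 days between events).
So this recurs on the 11th of each month.
Next: September 2007 → 2007-09-11.
October 2007: 2007-10-11.
November 2007: 2007-11-11.
December 2007: 2007-12-11.
Next: January 2008 → 2008-01-11.
Next: February 2008 → 2008-02-11.
March 2008: 2008-03-11.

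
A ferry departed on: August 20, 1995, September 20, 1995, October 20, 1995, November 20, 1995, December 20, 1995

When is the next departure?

Each date is the 20th; the gaps (31, 30, 31, 30) track the month lengths.
The rule is the 20th of each month.
Next: January 1996 → January 20, 1996.

January 20, 1996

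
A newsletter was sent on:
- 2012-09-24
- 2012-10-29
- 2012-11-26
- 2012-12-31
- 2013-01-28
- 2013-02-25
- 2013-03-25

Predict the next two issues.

These are Mondays with 35, 28, 35, 28, 28, 28-day gaps.
Each is the final Monday of its month — 2012-10-29 is past the 28th, so '4th Monday' doesn't fit.
Last Monday of April 2013: 2013-04-29.
May 2013 ends with Monday 2013-05-27.

2013-04-29, 2013-05-27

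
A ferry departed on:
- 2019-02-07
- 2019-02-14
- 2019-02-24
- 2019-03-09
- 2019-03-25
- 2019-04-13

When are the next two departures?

2019-05-05, 2019-05-30

Intervals are 7, 10, 13, 16, 19 days — an arithmetic progression with common difference 3.
Next gap: 22 days. 2019-04-13 + 22 days = 2019-05-05.
Next gap: 25 days. 2019-05-05 + 25 days = 2019-05-30.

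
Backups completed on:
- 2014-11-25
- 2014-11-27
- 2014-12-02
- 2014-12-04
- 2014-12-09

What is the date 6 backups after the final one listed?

2014-12-30

The gap pattern 2, 5, 2, 5 repeats every 2 events.
These are the Tuesdays and Thursdays of each week.
Next Thursday: 2014-12-11.
The following Tuesday is 2014-12-16.
The following Thursday is 2014-12-18.
The following Tuesday is 2014-12-23.
Next Thursday: 2014-12-25.
The following Tuesday is 2014-12-30.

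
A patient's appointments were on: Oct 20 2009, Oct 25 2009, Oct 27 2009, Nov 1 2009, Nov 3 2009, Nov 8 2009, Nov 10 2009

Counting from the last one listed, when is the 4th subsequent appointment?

Nov 24 2009

Every event lands on a Tuesday or Sunday (gaps cycle 5, 2, 5, 2, 5, 2).
So the schedule is: every Tuesday and Sunday.
Next Sunday: Nov 15 2009.
The following Tuesday is Nov 17 2009.
Next Sunday: Nov 22 2009.
Next Tuesday: Nov 24 2009.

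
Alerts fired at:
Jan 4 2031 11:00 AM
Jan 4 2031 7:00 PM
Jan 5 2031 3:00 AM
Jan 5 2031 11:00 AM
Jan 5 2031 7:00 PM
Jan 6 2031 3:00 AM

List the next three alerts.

Spacing: 8, 8, 8, 8, 8 h — constant 8 h.
Jan 6 2031 3:00 AM + 8 h = Jan 6 2031 11:00 AM.
Jan 6 2031 11:00 AM + 8 h = Jan 6 2031 7:00 PM.
Jan 6 2031 7:00 PM + 8 h = Jan 7 2031 3:00 AM.

Jan 6 2031 11:00 AM, Jan 6 2031 7:00 PM, Jan 7 2031 3:00 AM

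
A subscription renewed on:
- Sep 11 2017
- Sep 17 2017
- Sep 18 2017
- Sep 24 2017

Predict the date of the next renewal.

Sep 25 2017

Every event lands on a Monday or Sunday (gaps cycle 6, 1, 6).
So the schedule is: every Monday and Sunday.
Next Monday: Sep 25 2017.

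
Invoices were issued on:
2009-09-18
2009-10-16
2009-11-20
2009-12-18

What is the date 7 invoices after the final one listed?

Gaps: 28, 35, 28 days — a mix of 28 and 35. Every date is a Friday.
Each is the 3rd Friday of its month.
3rd Friday of January 2010: 2010-01-15.
3rd Friday of February 2010: 2010-02-19.
March 2010 — 3rd Friday is 2010-03-19.
April 2010 — 3rd Friday is 2010-04-16.
May 2010 — 3rd Friday is 2010-05-21.
June 2010 — 3rd Friday is 2010-06-18.
July 2010 — 3rd Friday is 2010-07-16.

2010-07-16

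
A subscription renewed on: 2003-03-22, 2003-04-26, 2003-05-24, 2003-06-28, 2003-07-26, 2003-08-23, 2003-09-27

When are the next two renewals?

2003-10-25, 2003-11-22

All dates are Saturdays, 35, 28, 35, 28, 28, 35 days apart.
Specifically, the 4th Saturday of each month.
4th Saturday of October 2003: 2003-10-25.
November 2003 — 4th Saturday is 2003-11-22.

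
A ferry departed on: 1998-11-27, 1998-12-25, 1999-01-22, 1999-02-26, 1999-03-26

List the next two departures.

1999-04-23, 1999-05-28

Gaps: 28, 28, 35, 28 days — a mix of 28 and 35. Every date is a Friday.
Each is the 4th Friday of its month.
4th Friday of April 1999: 1999-04-23.
4th Friday of May 1999: 1999-05-28.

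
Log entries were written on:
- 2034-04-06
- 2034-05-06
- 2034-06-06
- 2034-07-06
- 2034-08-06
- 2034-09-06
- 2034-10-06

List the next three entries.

The day-of-month is always 6 (30, 31, 30, 31, 31, 30 days between events).
So this recurs on the 6th of each month.
Next: November 2034 → 2034-11-06.
December 2034: 2034-12-06.
Next: January 2035 → 2035-01-06.

2034-11-06, 2034-12-06, 2035-01-06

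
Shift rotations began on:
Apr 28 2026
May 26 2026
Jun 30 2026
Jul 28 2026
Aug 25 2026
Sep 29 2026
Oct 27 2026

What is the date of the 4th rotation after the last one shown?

Feb 23 2027

Every date is a Tuesday; gaps 28, 35, 28, 28, 35, 28 days.
Each is the last Tuesday of its month (at least one falls on the 29th or later, ruling out '4th Tuesday').
November 2026 ends with Tuesday Nov 24 2026.
December 2026 ends with Tuesday Dec 29 2026.
Last Tuesday of January 2027: Jan 26 2027.
February 2027 ends with Tuesday Feb 23 2027.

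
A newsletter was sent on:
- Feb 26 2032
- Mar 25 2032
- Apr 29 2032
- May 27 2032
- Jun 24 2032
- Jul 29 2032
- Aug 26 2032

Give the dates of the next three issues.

Sep 30 2032, Oct 28 2032, Nov 25 2032

All Thursdays; the gaps (28, 35, 28, 28, 35, 28) vary with month length.
This is the last Thursday of each month.
September 2032 ends with Thursday Sep 30 2032.
October 2032 ends with Thursday Oct 28 2032.
November 2032 ends with Thursday Nov 25 2032.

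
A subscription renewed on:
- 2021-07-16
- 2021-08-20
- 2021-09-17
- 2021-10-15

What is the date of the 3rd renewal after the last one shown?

2022-01-21

All dates are Fridays, 35, 28, 28 days apart.
Specifically, the 3rd Friday of each month.
November 2021 — 3rd Friday is 2021-11-19.
3rd Friday of December 2021: 2021-12-17.
3rd Friday of January 2022: 2022-01-21.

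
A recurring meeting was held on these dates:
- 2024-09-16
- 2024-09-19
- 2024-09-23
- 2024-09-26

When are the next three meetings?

Every event lands on a Monday or Thursday (gaps cycle 3, 4, 3).
So the schedule is: every Monday and Thursday.
Next Monday: 2024-09-30.
Next Thursday: 2024-10-03.
The following Monday is 2024-10-07.

2024-09-30, 2024-10-03, 2024-10-07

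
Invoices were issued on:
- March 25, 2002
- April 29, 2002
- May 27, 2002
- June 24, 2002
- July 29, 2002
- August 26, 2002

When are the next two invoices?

September 30, 2002; October 28, 2002

These are Mondays with 35, 28, 28, 35, 28-day gaps.
Each is the final Monday of its month — April 29, 2002 is past the 28th, so '4th Monday' doesn't fit.
Last Monday of September 2002: September 30, 2002.
Last Monday of October 2002: October 28, 2002.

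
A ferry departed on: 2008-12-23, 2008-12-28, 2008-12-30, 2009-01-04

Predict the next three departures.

2009-01-06, 2009-01-11, 2009-01-13

Gaps: 5, 2, 5 days — not constant, but cyclic with period 2.
The events fall on every Tuesday and Sunday.
Next Tuesday: 2009-01-06.
The following Sunday is 2009-01-11.
The following Tuesday is 2009-01-13.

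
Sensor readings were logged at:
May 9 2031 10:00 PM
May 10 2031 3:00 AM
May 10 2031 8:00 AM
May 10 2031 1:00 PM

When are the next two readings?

May 10 2031 6:00 PM, May 10 2031 11:00 PM

Spacing: 5, 5, 5 h — constant 5 h.
May 10 2031 1:00 PM + 5 h = May 10 2031 6:00 PM.
May 10 2031 6:00 PM + 5 h = May 10 2031 11:00 PM.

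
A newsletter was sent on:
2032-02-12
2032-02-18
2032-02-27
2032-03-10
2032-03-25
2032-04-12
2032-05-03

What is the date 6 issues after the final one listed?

The spacing grows by 3 each time: 6, 9, 12, 15, 18, 21 days.
Next gap: 24 days. 2032-05-03 + 24 days = 2032-05-27.
Next gap: 27 days. 2032-05-27 + 27 days = 2032-06-23.
Next gap: 30 days. 2032-06-23 + 30 days = 2032-07-23.
Next gap: 33 days. 2032-07-23 + 33 days = 2032-08-25.
Next gap: 36 days. 2032-08-25 + 36 days = 2032-09-30.
Next gap: 39 days. 2032-09-30 + 39 days = 2032-11-08.

2032-11-08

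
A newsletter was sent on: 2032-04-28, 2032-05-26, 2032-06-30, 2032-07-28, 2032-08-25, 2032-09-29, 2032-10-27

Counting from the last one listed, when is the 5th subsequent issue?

2033-03-30

All Wednesdays; the gaps (28, 35, 28, 28, 35, 28) vary with month length.
This is the last Wednesday of each month.
Last Wednesday of November 2032: 2032-11-24.
December 2032 ends with Wednesday 2032-12-29.
January 2033 ends with Wednesday 2033-01-26.
Last Wednesday of February 2033: 2033-02-23.
March 2033 ends with Wednesday 2033-03-30.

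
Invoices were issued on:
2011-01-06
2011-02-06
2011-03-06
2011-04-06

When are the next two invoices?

Each date is the 6th; the gaps (31, 28, 31) track the month lengths.
The rule is the 6th of each month.
Next: May 2011 → 2011-05-06.
June 2011: 2011-06-06.

2011-05-06, 2011-06-06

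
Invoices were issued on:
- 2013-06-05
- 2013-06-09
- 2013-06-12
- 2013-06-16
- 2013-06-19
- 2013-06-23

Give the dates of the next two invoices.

2013-06-26, 2013-06-30

The gap pattern 4, 3, 4, 3, 4 repeats every 2 events.
These are the Wednesdays and Sundays of each week.
The following Wednesday is 2013-06-26.
The following Sunday is 2013-06-30.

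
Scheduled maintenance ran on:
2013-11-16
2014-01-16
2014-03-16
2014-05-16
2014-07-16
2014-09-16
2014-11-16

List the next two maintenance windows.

2015-01-16, 2015-03-16

The day-of-month is always 16 (61, 59, 61, 61, 62, 61 days between events).
So this recurs on the 16th of every 2 months.
Next: January 2015 → 2015-01-16.
March 2015: 2015-03-16.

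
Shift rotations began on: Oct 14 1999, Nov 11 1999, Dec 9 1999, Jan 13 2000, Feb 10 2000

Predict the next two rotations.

Gaps: 28, 28, 35, 28 days — a mix of 28 and 35. Every date is a Thursday.
Each is the 2nd Thursday of its month.
2nd Thursday of March 2000: Mar 9 2000.
April 2000 — 2nd Thursday is Apr 13 2000.

Mar 9 2000, Apr 13 2000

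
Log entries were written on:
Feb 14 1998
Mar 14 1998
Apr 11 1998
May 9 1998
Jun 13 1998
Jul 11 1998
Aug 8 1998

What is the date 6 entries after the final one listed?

Gaps: 28, 28, 28, 35, 28, 28 days — a mix of 28 and 35. Every date is a Saturday.
Each is the 2nd Saturday of its month.
September 1998 — 2nd Saturday is Sep 12 1998.
October 1998 — 2nd Saturday is Oct 10 1998.
November 1998 — 2nd Saturday is Nov 14 1998.
2nd Saturday of December 1998: Dec 12 1998.
January 1999 — 2nd Saturday is Jan 9 1999.
2nd Saturday of February 1999: Feb 13 1999.

Feb 13 1999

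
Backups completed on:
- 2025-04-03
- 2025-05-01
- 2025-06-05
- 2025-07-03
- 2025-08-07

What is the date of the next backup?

2025-09-04

Gaps: 28, 35, 28, 35 days — a mix of 28 and 35. Every date is a Thursday.
Each is the 1st Thursday of its month.
September 2025 — 1st Thursday is 2025-09-04.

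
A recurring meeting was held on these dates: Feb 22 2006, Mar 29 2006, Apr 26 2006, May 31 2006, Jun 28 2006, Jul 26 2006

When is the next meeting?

Aug 30 2006

These are Wednesdays with 35, 28, 35, 28, 28-day gaps.
Each is the final Wednesday of its month — Mar 29 2006 is past the 28th, so '4th Wednesday' doesn't fit.
August 2006 ends with Wednesday Aug 30 2006.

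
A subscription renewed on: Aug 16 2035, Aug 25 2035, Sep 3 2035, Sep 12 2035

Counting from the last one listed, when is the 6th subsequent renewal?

Every event comes 9 days after the last (9, 9, 9).
Sep 12 2035 + 9 days = Sep 21 2035.
Sep 21 2035 + 9 days = Sep 30 2035.
Sep 30 2035 + 9 days = Oct 9 2035.
Oct 9 2035 + 9 days = Oct 18 2035.
Oct 18 2035 + 9 days = Oct 27 2035.
Oct 27 2035 + 9 days = Nov 5 2035.

Nov 5 2035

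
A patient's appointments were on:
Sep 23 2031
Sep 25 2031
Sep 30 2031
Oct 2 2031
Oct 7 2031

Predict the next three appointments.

Gaps: 2, 5, 2, 5 days — not constant, but cyclic with period 2.
The events fall on every Tuesday and Thursday.
The following Thursday is Oct 9 2031.
Next Tuesday: Oct 14 2031.
The following Thursday is Oct 16 2031.

Oct 9 2031, Oct 14 2031, Oct 16 2031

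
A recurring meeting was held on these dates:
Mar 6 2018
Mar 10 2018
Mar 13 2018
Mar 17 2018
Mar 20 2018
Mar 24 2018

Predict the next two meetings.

The gap pattern 4, 3, 4, 3, 4 repeats every 2 events.
These are the Tuesdays and Saturdays of each week.
Next Tuesday: Mar 27 2018.
The following Saturday is Mar 31 2018.

Mar 27 2018, Mar 31 2018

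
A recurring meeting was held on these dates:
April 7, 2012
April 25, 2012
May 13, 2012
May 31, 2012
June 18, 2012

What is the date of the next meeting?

July 6, 2012

The spacing is 18, 18, 18, 18 days — always 18 days.
June 18, 2012 + 18 days = July 6, 2012.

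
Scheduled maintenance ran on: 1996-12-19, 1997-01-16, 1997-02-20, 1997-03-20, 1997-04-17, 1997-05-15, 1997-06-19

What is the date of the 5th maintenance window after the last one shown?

These are Thursdays at 28- or 35-day spacing (28, 35, 28, 28, 28, 35).
The pattern: 3rd Thursday of the month.
July 1997 — 3rd Thursday is 1997-07-17.
August 1997 — 3rd Thursday is 1997-08-21.
September 1997 — 3rd Thursday is 1997-09-18.
October 1997 — 3rd Thursday is 1997-10-16.
3rd Thursday of November 1997: 1997-11-20.

1997-11-20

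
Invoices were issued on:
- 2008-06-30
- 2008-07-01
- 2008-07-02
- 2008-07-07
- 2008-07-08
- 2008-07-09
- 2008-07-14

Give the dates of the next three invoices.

The gap pattern 1, 1, 5, 1, 1, 5 repeats every 3 events.
These are the Mondays, Tuesdays and Wednesdays of each week.
Next Tuesday: 2008-07-15.
Next Wednesday: 2008-07-16.
The following Monday is 2008-07-21.

2008-07-15, 2008-07-16, 2008-07-21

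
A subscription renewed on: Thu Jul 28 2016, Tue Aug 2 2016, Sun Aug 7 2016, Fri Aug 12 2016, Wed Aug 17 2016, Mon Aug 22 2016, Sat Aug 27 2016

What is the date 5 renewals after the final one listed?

Wed Sep 21 2016

The spacing is 5, 5, 5, 5, 5, 5 days — always 5 days.
Sat Aug 27 2016 + 5 days = Thu Sep 1 2016.
Thu Sep 1 2016 + 5 days = Tue Sep 6 2016.
Tue Sep 6 2016 + 5 days = Sun Sep 11 2016.
Sun Sep 11 2016 + 5 days = Fri Sep 16 2016.
Fri Sep 16 2016 + 5 days = Wed Sep 21 2016.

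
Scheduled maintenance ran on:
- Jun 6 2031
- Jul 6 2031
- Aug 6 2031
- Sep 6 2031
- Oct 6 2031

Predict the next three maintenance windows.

Nov 6 2031, Dec 6 2031, Jan 6 2032

Gaps: 30, 31, 31, 30 days — not constant. Every event is on the 6th of the month.
Pattern: the 6th of each month.
November 2031: Nov 6 2031.
Next: December 2031 → Dec 6 2031.
January 2032: Jan 6 2032.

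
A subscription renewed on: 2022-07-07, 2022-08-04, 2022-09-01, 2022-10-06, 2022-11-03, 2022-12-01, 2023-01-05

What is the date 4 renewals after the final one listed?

2023-05-04

These are Thursdays at 28- or 35-day spacing (28, 28, 35, 28, 28, 35).
The pattern: 1st Thursday of the month.
February 2023 — 1st Thursday is 2023-02-02.
March 2023 — 1st Thursday is 2023-03-02.
April 2023 — 1st Thursday is 2023-04-06.
May 2023 — 1st Thursday is 2023-05-04.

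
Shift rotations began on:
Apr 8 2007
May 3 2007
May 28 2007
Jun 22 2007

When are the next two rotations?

Jul 17 2007, Aug 11 2007

The spacing is 25, 25, 25 days — always 25 days.
Jun 22 2007 + 25 days = Jul 17 2007.
Jul 17 2007 + 25 days = Aug 11 2007.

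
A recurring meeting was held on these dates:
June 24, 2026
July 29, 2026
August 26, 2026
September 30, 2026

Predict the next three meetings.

October 28, 2026; November 25, 2026; December 30, 2026

Every date is a Wednesday; gaps 35, 28, 35 days.
Each is the last Wednesday of its month (at least one falls on the 29th or later, ruling out '4th Wednesday').
Last Wednesday of October 2026: October 28, 2026.
November 2026 ends with Wednesday November 25, 2026.
Last Wednesday of December 2026: December 30, 2026.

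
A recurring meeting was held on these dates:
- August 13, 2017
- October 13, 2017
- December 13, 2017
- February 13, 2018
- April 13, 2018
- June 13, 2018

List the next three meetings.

August 13, 2018; October 13, 2018; December 13, 2018

Each date is the 13th; the gaps (61, 61, 62, 59, 61) track the month lengths.
The rule is the 13th of every 2 months.
August 2018: August 13, 2018.
October 2018: October 13, 2018.
December 2018: December 13, 2018.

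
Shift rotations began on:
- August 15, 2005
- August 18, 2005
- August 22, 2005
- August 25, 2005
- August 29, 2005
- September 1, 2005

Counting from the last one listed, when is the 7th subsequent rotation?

Every event lands on a Monday or Thursday (gaps cycle 3, 4, 3, 4, 3).
So the schedule is: every Monday and Thursday.
Next Monday: September 5, 2005.
Next Thursday: September 8, 2005.
The following Monday is September 12, 2005.
The following Thursday is September 15, 2005.
Next Monday: September 19, 2005.
Next Thursday: September 22, 2005.
The following Monday is September 26, 2005.

September 26, 2005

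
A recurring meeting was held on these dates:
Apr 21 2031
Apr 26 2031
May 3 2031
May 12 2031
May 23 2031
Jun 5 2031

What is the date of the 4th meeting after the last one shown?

Aug 16 2031

The spacing grows by 2 each time: 5, 7, 9, 11, 13 days.
Next gap: 15 days. Jun 5 2031 + 15 days = Jun 20 2031.
Next gap: 17 days. Jun 20 2031 + 17 days = Jul 7 2031.
Next gap: 19 days. Jul 7 2031 + 19 days = Jul 26 2031.
Next gap: 21 days. Jul 26 2031 + 21 days = Aug 16 2031.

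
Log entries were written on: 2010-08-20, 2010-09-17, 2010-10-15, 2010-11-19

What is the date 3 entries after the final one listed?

All dates are Fridays, 28, 28, 35 days apart.
Specifically, the 3rd Friday of each month.
December 2010 — 3rd Friday is 2010-12-17.
3rd Friday of January 2011: 2011-01-21.
February 2011 — 3rd Friday is 2011-02-18.

2011-02-18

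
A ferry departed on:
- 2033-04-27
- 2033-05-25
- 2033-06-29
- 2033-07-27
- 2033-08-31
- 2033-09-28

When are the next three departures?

Every date is a Wednesday; gaps 28, 35, 28, 35, 28 days.
Each is the last Wednesday of its month (at least one falls on the 29th or later, ruling out '4th Wednesday').
Last Wednesday of October 2033: 2033-10-26.
November 2033 ends with Wednesday 2033-11-30.
December 2033 ends with Wednesday 2033-12-28.

2033-10-26, 2033-11-30, 2033-12-28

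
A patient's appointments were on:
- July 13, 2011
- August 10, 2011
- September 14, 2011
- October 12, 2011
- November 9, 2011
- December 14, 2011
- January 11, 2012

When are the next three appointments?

All dates are Wednesdays, 28, 35, 28, 28, 35, 28 days apart.
Specifically, the 2nd Wednesday of each month.
February 2012 — 2nd Wednesday is February 8, 2012.
March 2012 — 2nd Wednesday is March 14, 2012.
2nd Wednesday of April 2012: April 11, 2012.

February 8, 2012; March 14, 2012; April 11, 2012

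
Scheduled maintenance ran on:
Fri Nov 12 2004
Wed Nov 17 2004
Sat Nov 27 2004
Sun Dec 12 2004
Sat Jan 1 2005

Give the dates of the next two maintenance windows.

Wed Jan 26 2005, Fri Feb 25 2005

The spacing grows by 5 each time: 5, 10, 15, 20 days.
Next gap: 25 days. Sat Jan 1 2005 + 25 days = Wed Jan 26 2005.
Next gap: 30 days. Wed Jan 26 2005 + 30 days = Fri Feb 25 2005.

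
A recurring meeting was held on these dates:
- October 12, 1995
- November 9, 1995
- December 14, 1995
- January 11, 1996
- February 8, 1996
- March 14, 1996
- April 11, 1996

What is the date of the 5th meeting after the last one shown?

Gaps: 28, 35, 28, 28, 35, 28 days — a mix of 28 and 35. Every date is a Thursday.
Each is the 2nd Thursday of its month.
May 1996 — 2nd Thursday is May 9, 1996.
June 1996 — 2nd Thursday is June 13, 1996.
2nd Thursday of July 1996: July 11, 1996.
2nd Thursday of August 1996: August 8, 1996.
2nd Thursday of September 1996: September 12, 1996.

September 12, 1996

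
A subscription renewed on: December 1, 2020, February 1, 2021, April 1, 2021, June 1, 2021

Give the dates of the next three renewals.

The day-of-month is always 1 (62, 59, 61 days between events).
So this recurs on the 1st of every 2 months.
Next: August 2021 → August 1, 2021.
Next: October 2021 → October 1, 2021.
Next: December 2021 → December 1, 2021.

August 1, 2021; October 1, 2021; December 1, 2021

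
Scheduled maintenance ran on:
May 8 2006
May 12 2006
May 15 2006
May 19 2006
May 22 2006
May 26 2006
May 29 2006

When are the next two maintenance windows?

Every event lands on a Monday or Friday (gaps cycle 4, 3, 4, 3, 4, 3).
So the schedule is: every Monday and Friday.
The following Friday is Jun 2 2006.
The following Monday is Jun 5 2006.

Jun 2 2006, Jun 5 2006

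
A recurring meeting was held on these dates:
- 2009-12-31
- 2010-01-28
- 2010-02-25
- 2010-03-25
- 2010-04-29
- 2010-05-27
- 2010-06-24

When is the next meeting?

These are Thursdays with 28, 28, 28, 35, 28, 28-day gaps.
Each is the final Thursday of its month — 2009-12-31 is past the 28th, so '4th Thursday' doesn't fit.
July 2010 ends with Thursday 2010-07-29.

2010-07-29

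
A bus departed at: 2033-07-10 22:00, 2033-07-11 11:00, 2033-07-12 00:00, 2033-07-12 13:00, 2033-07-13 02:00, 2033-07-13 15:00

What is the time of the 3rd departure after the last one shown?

The interval is a steady 13 hours (13, 13, 13, 13, 13).
2033-07-13 15:00 + 13 h = 2033-07-14 04:00.
2033-07-14 04:00 + 13 h = 2033-07-14 17:00.
2033-07-14 17:00 + 13 h = 2033-07-15 06:00.

2033-07-15 06:00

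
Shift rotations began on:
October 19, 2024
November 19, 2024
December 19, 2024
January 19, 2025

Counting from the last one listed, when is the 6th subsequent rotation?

Each date is the 19th; the gaps (31, 30, 31) track the month lengths.
The rule is the 19th of each month.
February 2025: February 19, 2025.
March 2025: March 19, 2025.
April 2025: April 19, 2025.
Next: May 2025 → May 19, 2025.
June 2025: June 19, 2025.
July 2025: July 19, 2025.

July 19, 2025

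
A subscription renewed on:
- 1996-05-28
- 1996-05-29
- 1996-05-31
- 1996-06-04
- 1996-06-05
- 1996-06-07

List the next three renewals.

1996-06-11, 1996-06-12, 1996-06-14

Gaps: 1, 2, 4, 1, 2 days — not constant, but cyclic with period 3.
The events fall on every Tuesday, Wednesday and Friday.
Next Tuesday: 1996-06-11.
The following Wednesday is 1996-06-12.
Next Friday: 1996-06-14.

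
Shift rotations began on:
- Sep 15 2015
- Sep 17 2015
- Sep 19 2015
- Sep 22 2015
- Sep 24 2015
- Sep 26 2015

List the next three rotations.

Sep 29 2015, Oct 1 2015, Oct 3 2015

Gaps: 2, 2, 3, 2, 2 days — not constant, but cyclic with period 3.
The events fall on every Tuesday, Thursday and Saturday.
Next Tuesday: Sep 29 2015.
The following Thursday is Oct 1 2015.
Next Saturday: Oct 3 2015.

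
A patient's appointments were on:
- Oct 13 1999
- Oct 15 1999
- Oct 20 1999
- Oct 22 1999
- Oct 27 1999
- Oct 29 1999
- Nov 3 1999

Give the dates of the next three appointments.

Nov 5 1999, Nov 10 1999, Nov 12 1999

The gap pattern 2, 5, 2, 5, 2, 5 repeats every 2 events.
These are the Wednesdays and Fridays of each week.
The following Friday is Nov 5 1999.
Next Wednesday: Nov 10 1999.
Next Friday: Nov 12 1999.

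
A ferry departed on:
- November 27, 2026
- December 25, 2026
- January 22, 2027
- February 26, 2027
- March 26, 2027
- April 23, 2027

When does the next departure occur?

May 28, 2027

These are Fridays at 28- or 35-day spacing (28, 28, 35, 28, 28).
The pattern: 4th Friday of the month.
4th Friday of May 2027: May 28, 2027.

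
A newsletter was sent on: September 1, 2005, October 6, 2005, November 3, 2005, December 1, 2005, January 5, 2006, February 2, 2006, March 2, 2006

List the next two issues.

Gaps: 35, 28, 28, 35, 28, 28 days — a mix of 28 and 35. Every date is a Thursday.
Each is the 1st Thursday of its month.
1st Thursday of April 2006: April 6, 2006.
1st Thursday of May 2006: May 4, 2006.

April 6, 2006; May 4, 2006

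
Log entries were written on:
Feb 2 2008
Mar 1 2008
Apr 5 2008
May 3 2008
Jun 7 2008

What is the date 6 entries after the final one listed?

Gaps: 28, 35, 28, 35 days — a mix of 28 and 35. Every date is a Saturday.
Each is the 1st Saturday of its month.
1st Saturday of July 2008: Jul 5 2008.
1st Saturday of August 2008: Aug 2 2008.
1st Saturday of September 2008: Sep 6 2008.
1st Saturday of October 2008: Oct 4 2008.
1st Saturday of November 2008: Nov 1 2008.
1st Saturday of December 2008: Dec 6 2008.

Dec 6 2008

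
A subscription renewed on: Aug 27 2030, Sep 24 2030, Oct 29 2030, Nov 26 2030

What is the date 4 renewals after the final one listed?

All Tuesdays; the gaps (28, 35, 28) vary with month length.
This is the last Tuesday of each month.
Last Tuesday of December 2030: Dec 31 2030.
Last Tuesday of January 2031: Jan 28 2031.
February 2031 ends with Tuesday Feb 25 2031.
Last Tuesday of March 2031: Mar 25 2031.

Mar 25 2031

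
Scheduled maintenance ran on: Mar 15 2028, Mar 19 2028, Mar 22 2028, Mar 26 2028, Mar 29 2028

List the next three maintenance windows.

Every event lands on a Wednesday or Sunday (gaps cycle 4, 3, 4, 3).
So the schedule is: every Wednesday and Sunday.
Next Sunday: Apr 2 2028.
Next Wednesday: Apr 5 2028.
The following Sunday is Apr 9 2028.

Apr 2 2028, Apr 5 2028, Apr 9 2028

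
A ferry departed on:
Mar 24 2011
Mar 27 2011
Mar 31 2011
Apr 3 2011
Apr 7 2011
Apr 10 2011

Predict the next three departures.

Gaps: 3, 4, 3, 4, 3 days — not constant, but cyclic with period 2.
The events fall on every Thursday and Sunday.
Next Thursday: Apr 14 2011.
Next Sunday: Apr 17 2011.
The following Thursday is Apr 21 2011.

Apr 14 2011, Apr 17 2011, Apr 21 2011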